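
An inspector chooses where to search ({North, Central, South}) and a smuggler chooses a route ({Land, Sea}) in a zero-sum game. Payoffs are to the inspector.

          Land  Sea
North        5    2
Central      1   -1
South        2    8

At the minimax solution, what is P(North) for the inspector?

2/3

Row minima: North → 2, Central → -1, South → 2; maximin = 2.
Column maxima: Land → 5, Sea → 8; minimax = 5.
2 ≠ 5, so there is no saddle point; optimal play is mixed.
Central is strictly dominated by North, so the inspector never plays it.
On the remaining 2×2 (North, South vs Land, Sea):
Let the inspector play North with probability p. Expected payoff against Land: 5p + 2(1−p) = 3p + 2; against Sea: 2p + 8(1−p) = −6p + 8.
Setting these equal: 3p + 2 = −6p + 8 ⇒ 9p = 6 ⇒ p = 2/3, and the value is (3)·(2/3) + 2 = 4.
For the smuggler: with q = P(Land), equating North's and South's payoffs gives 3q + 2 = −6q + 8 ⇒ q = 2/3.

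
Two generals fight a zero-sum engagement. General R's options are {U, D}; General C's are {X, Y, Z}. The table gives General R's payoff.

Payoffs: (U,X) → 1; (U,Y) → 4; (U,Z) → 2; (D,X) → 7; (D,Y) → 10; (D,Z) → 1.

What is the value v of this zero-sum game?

13/7

Row minima: U → 1, D → 1; maximin = 1.
Column maxima: X → 7, Y → 10, Z → 2; minimax = 2.
1 ≠ 2, so there is no saddle point; optimal play is mixed.
Y is strictly dominated by X (it gives General R strictly more in every row), so General C never plays it.
On the remaining 2×2 (U, D vs X, Z):
Let General R play U with probability p. Expected payoff against X: 1p + 7(1−p) = −6p + 7; against Z: 2p + 1(1−p) = p + 1.
Setting these equal: −6p + 7 = p + 1 ⇒ −7p = -6 ⇒ p = 6/7, and the value is (-6)·(6/7) + 7 = 13/7.
For General C: with q = P(X), equating U's and D's payoffs gives −q + 2 = 6q + 1 ⇒ q = 1/7.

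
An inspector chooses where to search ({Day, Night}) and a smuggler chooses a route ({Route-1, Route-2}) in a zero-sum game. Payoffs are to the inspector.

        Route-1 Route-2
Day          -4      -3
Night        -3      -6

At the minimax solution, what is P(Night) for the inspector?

1/4

Row minima: Day → -4, Night → -6; maximin = -4.
Column maxima: Route-1 → -3, Route-2 → -3; minimax = -3.
-4 ≠ -3, so there is no saddle point; optimal play is mixed.
Let the inspector play Day with probability p. Expected payoff against Route-1: (-4)p + (-3)(1−p) = −p − 3; against Route-2: (-3)p + (-6)(1−p) = 3p − 6.
Setting these equal: −p − 3 = 3p − 6 ⇒ −4p = -3 ⇒ p = 3/4, and the value is (-1)·(3/4) − 3 = -15/4.
For the smuggler: with q = P(Route-1), equating Day's and Night's payoffs gives −q − 3 = 3q − 6 ⇒ q = 3/4.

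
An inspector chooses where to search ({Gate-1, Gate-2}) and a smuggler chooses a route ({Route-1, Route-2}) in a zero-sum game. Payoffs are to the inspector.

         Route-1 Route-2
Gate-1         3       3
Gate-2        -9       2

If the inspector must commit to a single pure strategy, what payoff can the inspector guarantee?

3

Row minima: Gate-1 → 3, Gate-2 → -9.
The best of these is 3.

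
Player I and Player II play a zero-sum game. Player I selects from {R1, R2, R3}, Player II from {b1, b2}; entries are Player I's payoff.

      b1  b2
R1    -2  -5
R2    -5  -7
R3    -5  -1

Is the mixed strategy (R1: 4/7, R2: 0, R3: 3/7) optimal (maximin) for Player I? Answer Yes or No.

Yes

Against b1 this mix gives (4/7)·(-2) + (3/7)·(-5) = -23/7.
Against b2 this mix gives (4/7)·(-5) + (3/7)·(-1) = -23/7.
All of Player II's active replies (b1, b2) yield -23/7, and no column does worse for Player I. The mix makes Player II indifferent and guarantees -23/7, so it is optimal.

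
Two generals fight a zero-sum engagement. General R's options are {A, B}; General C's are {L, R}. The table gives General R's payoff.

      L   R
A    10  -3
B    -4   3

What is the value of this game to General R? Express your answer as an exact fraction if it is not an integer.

Row minima: A → -3, B → -4; maximin = -3.
Column maxima: L → 10, R → 3; minimax = 3.
-3 ≠ 3, so there is no saddle point; optimal play is mixed.
Let General R play A with probability p. Expected payoff against L: 10p + (-4)(1−p) = 14p − 4; against R: (-3)p + 3(1−p) = −6p + 3.
Setting these equal: 14p − 4 = −6p + 3 ⇒ 20p = 7 ⇒ p = 7/20, and the value is (14)·(7/20) − 4 = 9/10.
For General C: with q = P(L), equating A's and B's payoffs gives 13q − 3 = −7q + 3 ⇒ q = 3/10.

9/10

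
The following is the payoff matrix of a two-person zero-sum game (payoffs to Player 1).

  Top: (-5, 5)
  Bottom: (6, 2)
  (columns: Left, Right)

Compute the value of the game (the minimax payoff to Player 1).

Row minima: Top → -5, Bottom → 2; maximin = 2.
Column maxima: Left → 6, Right → 5; minimax = 5.
2 ≠ 5, so there is no saddle point; optimal play is mixed.
Let Player 1 play Top with probability p. Expected payoff against Left: (-5)p + 6(1−p) = −11p + 6; against Right: 5p + 2(1−p) = 3p + 2.
Setting these equal: −11p + 6 = 3p + 2 ⇒ −14p = -4 ⇒ p = 2/7, and the value is (-11)·(2/7) + 6 = 20/7.
For Player 2: with q = P(Left), equating Top's and Bottom's payoffs gives −10q + 5 = 4q + 2 ⇒ q = 3/14.

20/7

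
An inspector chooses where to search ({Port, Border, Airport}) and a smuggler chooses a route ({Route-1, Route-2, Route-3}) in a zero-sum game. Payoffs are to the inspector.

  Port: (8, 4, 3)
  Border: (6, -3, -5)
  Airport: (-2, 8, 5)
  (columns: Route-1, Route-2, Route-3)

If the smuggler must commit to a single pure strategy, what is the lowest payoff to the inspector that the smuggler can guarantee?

Column maxima: Route-1 → 8, Route-2 → 8, Route-3 → 5.
The smallest of these is 5.

5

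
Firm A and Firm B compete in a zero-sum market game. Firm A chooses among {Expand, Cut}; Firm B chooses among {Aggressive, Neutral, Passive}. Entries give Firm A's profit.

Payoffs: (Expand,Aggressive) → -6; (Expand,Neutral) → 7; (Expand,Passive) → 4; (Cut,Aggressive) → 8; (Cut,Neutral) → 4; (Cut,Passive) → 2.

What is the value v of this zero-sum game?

11/4

Row minima: Expand → -6, Cut → 2; maximin = 2.
Column maxima: Aggressive → 8, Neutral → 7, Passive → 4; minimax = 4.
2 ≠ 4, so there is no saddle point; optimal play is mixed.
Neutral is strictly dominated by Passive (it gives Firm A strictly more in every row), so Firm B never plays it.
On the remaining 2×2 (Expand, Cut vs Aggressive, Passive):
Let Firm A play Expand with probability p. Expected payoff against Aggressive: (-6)p + 8(1−p) = −14p + 8; against Passive: 4p + 2(1−p) = 2p + 2.
Setting these equal: −14p + 8 = 2p + 2 ⇒ −16p = -6 ⇒ p = 3/8, and the value is (-14)·(3/8) + 8 = 11/4.
For Firm B: with q = P(Aggressive), equating Expand's and Cut's payoffs gives −10q + 4 = 6q + 2 ⇒ q = 1/8.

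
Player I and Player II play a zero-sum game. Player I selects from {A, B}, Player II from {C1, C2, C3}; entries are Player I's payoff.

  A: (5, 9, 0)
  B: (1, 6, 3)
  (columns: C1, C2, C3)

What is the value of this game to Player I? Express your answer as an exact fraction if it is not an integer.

Row minima: A → 0, B → 1; maximin = 1.
Column maxima: C1 → 5, C2 → 9, C3 → 3; minimax = 3.
1 ≠ 3, so there is no saddle point; optimal play is mixed.
C2 is strictly dominated by C1 (it gives Player I strictly more in every row), so Player II never plays it.
On the remaining 2×2 (A, B vs C1, C3):
Let Player I play A with probability p. Expected payoff against C1: 5p + 1(1−p) = 4p + 1; against C3: 0p + 3(1−p) = −3p + 3.
Setting these equal: 4p + 1 = −3p + 3 ⇒ 7p = 2 ⇒ p = 2/7, and the value is (4)·(2/7) + 1 = 15/7.
For Player II: with q = P(C1), equating A's and B's payoffs gives 5q = −2q + 3 ⇒ q = 3/7.

15/7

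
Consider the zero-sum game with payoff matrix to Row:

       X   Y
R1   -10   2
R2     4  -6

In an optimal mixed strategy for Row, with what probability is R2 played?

6/11

Row minima: R1 → -10, R2 → -6; maximin = -6.
Column maxima: X → 4, Y → 2; minimax = 2.
-6 ≠ 2, so there is no saddle point; optimal play is mixed.
Let Row play R1 with probability p. Expected payoff against X: (-10)p + 4(1−p) = −14p + 4; against Y: 2p + (-6)(1−p) = 8p − 6.
Setting these equal: −14p + 4 = 8p − 6 ⇒ −22p = -10 ⇒ p = 5/11, and the value is (-14)·(5/11) + 4 = -26/11.
For Column: with q = P(X), equating R1's and R2's payoffs gives −12q + 2 = 10q − 6 ⇒ q = 4/11.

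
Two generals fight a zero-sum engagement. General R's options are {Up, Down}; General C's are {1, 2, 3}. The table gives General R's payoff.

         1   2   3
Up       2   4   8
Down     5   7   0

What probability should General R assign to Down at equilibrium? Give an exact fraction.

Row minima: Up → 2, Down → 0; maximin = 2.
Column maxima: 1 → 5, 2 → 7, 3 → 8; minimax = 5.
2 ≠ 5, so there is no saddle point; optimal play is mixed.
2 is strictly dominated by 1 (it gives General R strictly more in every row), so General C never plays it.
On the remaining 2×2 (Up, Down vs 1, 3):
Let General R play Up with probability p. Expected payoff against 1: 2p + 5(1−p) = −3p + 5; against 3: 8p + 0(1−p) = 8p.
Setting these equal: −3p + 5 = 8p ⇒ −11p = -5 ⇒ p = 5/11, and the value is (-3)·(5/11) + 5 = 40/11.
For General C: with q = P(1), equating Up's and Down's payoffs gives −6q + 8 = 5q ⇒ q = 8/11.

6/11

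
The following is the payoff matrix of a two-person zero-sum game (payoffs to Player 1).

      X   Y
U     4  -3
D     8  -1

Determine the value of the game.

-1

Row minima: U → -3, D → -1; maximin = -1.
Column maxima: X → 8, Y → -1; minimax = -1.
Since maximin = minimax = -1, there is a saddle point and the value is -1.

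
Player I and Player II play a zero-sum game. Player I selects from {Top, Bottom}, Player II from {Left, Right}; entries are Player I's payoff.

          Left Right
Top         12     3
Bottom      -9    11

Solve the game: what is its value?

Row minima: Top → 3, Bottom → -9; maximin = 3.
Column maxima: Left → 12, Right → 11; minimax = 11.
3 ≠ 11, so there is no saddle point; optimal play is mixed.
Let Player I play Top with probability p. Expected payoff against Left: 12p + (-9)(1−p) = 21p − 9; against Right: 3p + 11(1−p) = −8p + 11.
Setting these equal: 21p − 9 = −8p + 11 ⇒ 29p = 20 ⇒ p = 20/29, and the value is (21)·(20/29) − 9 = 159/29.
For Player II: with q = P(Left), equating Top's and Bottom's payoffs gives 9q + 3 = −20q + 11 ⇒ q = 8/29.

159/29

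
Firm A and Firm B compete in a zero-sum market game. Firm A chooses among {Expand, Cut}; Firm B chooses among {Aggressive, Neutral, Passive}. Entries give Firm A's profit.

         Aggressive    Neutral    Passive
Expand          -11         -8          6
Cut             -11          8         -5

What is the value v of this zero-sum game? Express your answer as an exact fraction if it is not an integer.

-11

Row minima: Expand → -11, Cut → -11; maximin = -11.
Column maxima: Aggressive → -11, Neutral → 8, Passive → 6; minimax = -11.
Since maximin = minimax = -11, there is a saddle point and the value is -11.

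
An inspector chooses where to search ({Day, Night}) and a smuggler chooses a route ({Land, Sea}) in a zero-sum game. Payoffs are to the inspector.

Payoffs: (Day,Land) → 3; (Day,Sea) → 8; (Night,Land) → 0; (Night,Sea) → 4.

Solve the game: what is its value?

Row minima: Day → 3, Night → 0; maximin = 3.
Column maxima: Land → 3, Sea → 8; minimax = 3.
Since maximin = minimax = 3, there is a saddle point and the value is 3.

3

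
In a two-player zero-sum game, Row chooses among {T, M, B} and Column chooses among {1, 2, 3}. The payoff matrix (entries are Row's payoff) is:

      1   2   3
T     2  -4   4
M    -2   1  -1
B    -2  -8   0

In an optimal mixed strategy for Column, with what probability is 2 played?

Row minima: T → -4, M → -2, B → -8; maximin = -2.
Column maxima: 1 → 2, 2 → 1, 3 → 4; minimax = 1.
-2 ≠ 1, so there is no saddle point; optimal play is mixed.
B is strictly dominated by T, so Row never plays it.
3 is strictly dominated by 1 (it gives Row strictly more in every row), so Column never plays it.
On the remaining 2×2 (T, M vs 1, 2):
Let Row play T with probability p. Expected payoff against 1: 2p + (-2)(1−p) = 4p − 2; against 2: (-4)p + 1(1−p) = −5p + 1.
Setting these equal: 4p − 2 = −5p + 1 ⇒ 9p = 3 ⇒ p = 1/3, and the value is (4)·(1/3) − 2 = -2/3.
For Column: with q = P(1), equating T's and M's payoffs gives 6q − 4 = −3q + 1 ⇒ q = 5/9.

4/9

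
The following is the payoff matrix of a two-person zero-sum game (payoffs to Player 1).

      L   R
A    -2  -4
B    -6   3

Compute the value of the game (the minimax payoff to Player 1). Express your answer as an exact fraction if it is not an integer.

Row minima: A → -4, B → -6; maximin = -4.
Column maxima: L → -2, R → 3; minimax = -2.
-4 ≠ -2, so there is no saddle point; optimal play is mixed.
Let Player 1 play A with probability p. Expected payoff against L: (-2)p + (-6)(1−p) = 4p − 6; against R: (-4)p + 3(1−p) = −7p + 3.
Setting these equal: 4p − 6 = −7p + 3 ⇒ 11p = 9 ⇒ p = 9/11, and the value is (4)·(9/11) − 6 = -30/11.
For Player 2: with q = P(L), equating A's and B's payoffs gives 2q − 4 = −9q + 3 ⇒ q = 7/11.

-30/11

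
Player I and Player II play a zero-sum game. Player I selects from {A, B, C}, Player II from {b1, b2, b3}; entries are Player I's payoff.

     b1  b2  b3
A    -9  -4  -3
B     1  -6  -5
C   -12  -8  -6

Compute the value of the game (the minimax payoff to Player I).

-29/6

Row minima: A → -9, B → -6, C → -12; maximin = -6.
Column maxima: b1 → 1, b2 → -4, b3 → -3; minimax = -4.
-6 ≠ -4, so there is no saddle point; optimal play is mixed.
C is strictly dominated by A, so Player I never plays it.
b3 is strictly dominated by b2 (it gives Player I strictly more in every row), so Player II never plays it.
On the remaining 2×2 (A, B vs b1, b2):
Let Player I play A with probability p. Expected payoff against b1: (-9)p + 1(1−p) = −10p + 1; against b2: (-4)p + (-6)(1−p) = 2p − 6.
Setting these equal: −10p + 1 = 2p − 6 ⇒ −12p = -7 ⇒ p = 7/12, and the value is (-10)·(7/12) + 1 = -29/6.
For Player II: with q = P(b1), equating A's and B's payoffs gives −5q − 4 = 7q − 6 ⇒ q = 1/6.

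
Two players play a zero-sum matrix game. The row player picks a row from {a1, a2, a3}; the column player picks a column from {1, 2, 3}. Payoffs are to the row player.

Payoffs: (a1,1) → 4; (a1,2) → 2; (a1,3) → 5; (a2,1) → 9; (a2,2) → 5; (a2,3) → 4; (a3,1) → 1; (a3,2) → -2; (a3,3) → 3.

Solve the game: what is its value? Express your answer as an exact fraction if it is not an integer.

17/4

Row minima: a1 → 2, a2 → 4, a3 → -2; maximin = 4.
Column maxima: 1 → 9, 2 → 5, 3 → 5; minimax = 5.
4 ≠ 5, so there is no saddle point; optimal play is mixed.
a3 is strictly dominated by a1, so the row player never plays it.
1 is strictly dominated by 2 (it gives the row player strictly more in every row), so the column player never plays it.
On the remaining 2×2 (a1, a2 vs 2, 3):
Let the row player play a1 with probability p. Expected payoff against 2: 2p + 5(1−p) = −3p + 5; against 3: 5p + 4(1−p) = p + 4.
Setting these equal: −3p + 5 = p + 4 ⇒ −4p = -1 ⇒ p = 1/4, and the value is (-3)·(1/4) + 5 = 17/4.
For the column player: with q = P(2), equating a1's and a2's payoffs gives −3q + 5 = q + 4 ⇒ q = 1/4.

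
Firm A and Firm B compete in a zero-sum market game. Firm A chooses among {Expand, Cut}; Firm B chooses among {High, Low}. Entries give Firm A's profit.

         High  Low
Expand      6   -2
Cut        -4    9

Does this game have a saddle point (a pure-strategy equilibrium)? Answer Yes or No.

No

Row minima: Expand → -2, Cut → -4; maximin = -2.
Column maxima: High → 6, Low → 9; minimax = 6.
-2 ≠ 6, so no pure-strategy equilibrium exists.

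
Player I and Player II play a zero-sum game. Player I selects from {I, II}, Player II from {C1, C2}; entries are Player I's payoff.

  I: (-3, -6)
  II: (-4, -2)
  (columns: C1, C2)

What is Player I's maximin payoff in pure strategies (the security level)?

Row minima: I → -6, II → -4.
The best of these is -4.

-4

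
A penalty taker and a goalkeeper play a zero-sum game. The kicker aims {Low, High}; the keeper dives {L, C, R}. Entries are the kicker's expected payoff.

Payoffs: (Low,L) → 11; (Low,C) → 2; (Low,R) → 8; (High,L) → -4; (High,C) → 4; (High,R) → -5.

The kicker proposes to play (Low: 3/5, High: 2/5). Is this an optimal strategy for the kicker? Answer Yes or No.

Against L this mix gives (3/5)·11 + (2/5)·(-4) = 5.
Against C this mix gives (3/5)·2 + (2/5)·4 = 14/5.
Against R this mix gives (3/5)·8 + (2/5)·(-5) = 14/5.
All of the keeper's active replies (C, R) yield 14/5, and no column does worse for the kicker. The mix makes the keeper indifferent and guarantees 14/5, so it is optimal.

Yes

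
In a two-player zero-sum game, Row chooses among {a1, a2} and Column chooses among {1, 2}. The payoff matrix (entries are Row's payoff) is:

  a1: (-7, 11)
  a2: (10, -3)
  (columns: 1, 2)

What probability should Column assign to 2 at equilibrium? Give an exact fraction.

Row minima: a1 → -7, a2 → -3; maximin = -3.
Column maxima: 1 → 10, 2 → 11; minimax = 10.
-3 ≠ 10, so there is no saddle point; optimal play is mixed.
Let Row play a1 with probability p. Expected payoff against 1: (-7)p + 10(1−p) = −17p + 10; against 2: 11p + (-3)(1−p) = 14p − 3.
Setting these equal: −17p + 10 = 14p − 3 ⇒ −31p = -13 ⇒ p = 13/31, and the value is (-17)·(13/31) + 10 = 89/31.
For Column: with q = P(1), equating a1's and a2's payoffs gives −18q + 11 = 13q − 3 ⇒ q = 14/31.

17/31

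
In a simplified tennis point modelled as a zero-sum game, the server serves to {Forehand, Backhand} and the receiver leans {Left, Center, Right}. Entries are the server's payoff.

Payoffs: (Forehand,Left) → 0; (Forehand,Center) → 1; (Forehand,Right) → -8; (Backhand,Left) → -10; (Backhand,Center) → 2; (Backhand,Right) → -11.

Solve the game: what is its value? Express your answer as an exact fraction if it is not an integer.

Row minima: Forehand → -8, Backhand → -11; maximin = -8.
Column maxima: Left → 0, Center → 2, Right → -8; minimax = -8.
Since maximin = minimax = -8, there is a saddle point and the value is -8.

-8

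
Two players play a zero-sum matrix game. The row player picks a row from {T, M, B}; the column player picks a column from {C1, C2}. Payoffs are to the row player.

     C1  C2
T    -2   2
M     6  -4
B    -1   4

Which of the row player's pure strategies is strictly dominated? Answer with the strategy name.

B gives a strictly higher payoff than T against every column: -1 > -2, 4 > 2.
So T is strictly dominated and the row player never plays it.

T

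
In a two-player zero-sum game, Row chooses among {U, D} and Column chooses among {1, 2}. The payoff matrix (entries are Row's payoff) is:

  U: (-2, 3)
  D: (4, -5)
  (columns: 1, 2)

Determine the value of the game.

Row minima: U → -2, D → -5; maximin = -2.
Column maxima: 1 → 4, 2 → 3; minimax = 3.
-2 ≠ 3, so there is no saddle point; optimal play is mixed.
Let Row play U with probability p. Expected payoff against 1: (-2)p + 4(1−p) = −6p + 4; against 2: 3p + (-5)(1−p) = 8p − 5.
Setting these equal: −6p + 4 = 8p − 5 ⇒ −14p = -9 ⇒ p = 9/14, and the value is (-6)·(9/14) + 4 = 1/7.
For Column: with q = P(1), equating U's and D's payoffs gives −5q + 3 = 9q − 5 ⇒ q = 4/7.

1/7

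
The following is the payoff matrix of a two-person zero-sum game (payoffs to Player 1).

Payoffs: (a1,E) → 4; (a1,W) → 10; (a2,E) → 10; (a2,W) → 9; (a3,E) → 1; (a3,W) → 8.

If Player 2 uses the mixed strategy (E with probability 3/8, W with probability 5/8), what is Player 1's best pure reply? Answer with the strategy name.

a2

Expected payoff of a1: (3/8)·4 + (5/8)·10 = 31/4.
Expected payoff of a2: (3/8)·10 + (5/8)·9 = 75/8.
Expected payoff of a3: (3/8)·1 + (5/8)·8 = 43/8.
The largest is 75/8, so Player 1's best response is a2.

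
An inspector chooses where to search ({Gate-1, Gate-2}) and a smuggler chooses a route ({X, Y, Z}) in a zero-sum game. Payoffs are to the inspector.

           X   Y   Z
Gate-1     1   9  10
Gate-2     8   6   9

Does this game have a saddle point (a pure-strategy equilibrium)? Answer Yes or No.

No

Row minima: Gate-1 → 1, Gate-2 → 6; maximin = 6.
Column maxima: X → 8, Y → 9, Z → 10; minimax = 8.
6 ≠ 8, so no pure-strategy equilibrium exists.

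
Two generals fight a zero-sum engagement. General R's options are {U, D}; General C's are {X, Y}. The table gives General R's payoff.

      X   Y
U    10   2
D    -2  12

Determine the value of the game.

62/11

Row minima: U → 2, D → -2; maximin = 2.
Column maxima: X → 10, Y → 12; minimax = 10.
2 ≠ 10, so there is no saddle point; optimal play is mixed.
Let General R play U with probability p. Expected payoff against X: 10p + (-2)(1−p) = 12p − 2; against Y: 2p + 12(1−p) = −10p + 12.
Setting these equal: 12p − 2 = −10p + 12 ⇒ 22p = 14 ⇒ p = 7/11, and the value is (12)·(7/11) − 2 = 62/11.
For General C: with q = P(X), equating U's and D's payoffs gives 8q + 2 = −14q + 12 ⇒ q = 5/11.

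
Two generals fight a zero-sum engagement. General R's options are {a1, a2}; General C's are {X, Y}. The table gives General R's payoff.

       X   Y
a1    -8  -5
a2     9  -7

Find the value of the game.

-101/19

Row minima: a1 → -8, a2 → -7; maximin = -7.
Column maxima: X → 9, Y → -5; minimax = -5.
-7 ≠ -5, so there is no saddle point; optimal play is mixed.
Let General R play a1 with probability p. Expected payoff against X: (-8)p + 9(1−p) = −17p + 9; against Y: (-5)p + (-7)(1−p) = 2p − 7.
Setting these equal: −17p + 9 = 2p − 7 ⇒ −19p = -16 ⇒ p = 16/19, and the value is (-17)·(16/19) + 9 = -101/19.
For General C: with q = P(X), equating a1's and a2's payoffs gives −3q − 5 = 16q − 7 ⇒ q = 2/19.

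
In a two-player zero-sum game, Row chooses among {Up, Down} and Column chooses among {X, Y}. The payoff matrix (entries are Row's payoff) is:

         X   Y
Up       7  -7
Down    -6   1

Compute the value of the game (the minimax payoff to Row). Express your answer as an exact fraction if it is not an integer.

-5/3

Row minima: Up → -7, Down → -6; maximin = -6.
Column maxima: X → 7, Y → 1; minimax = 1.
-6 ≠ 1, so there is no saddle point; optimal play is mixed.
Let Row play Up with probability p. Expected payoff against X: 7p + (-6)(1−p) = 13p − 6; against Y: (-7)p + 1(1−p) = −8p + 1.
Setting these equal: 13p − 6 = −8p + 1 ⇒ 21p = 7 ⇒ p = 1/3, and the value is (13)·(1/3) − 6 = -5/3.
For Column: with q = P(X), equating Up's and Down's payoffs gives 14q − 7 = −7q + 1 ⇒ q = 8/21.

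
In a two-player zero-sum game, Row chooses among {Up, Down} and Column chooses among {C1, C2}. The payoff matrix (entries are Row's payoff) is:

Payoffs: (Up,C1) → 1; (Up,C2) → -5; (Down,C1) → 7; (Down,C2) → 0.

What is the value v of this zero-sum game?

0

Row minima: Up → -5, Down → 0; maximin = 0.
Column maxima: C1 → 7, C2 → 0; minimax = 0.
Since maximin = minimax = 0, there is a saddle point and the value is 0.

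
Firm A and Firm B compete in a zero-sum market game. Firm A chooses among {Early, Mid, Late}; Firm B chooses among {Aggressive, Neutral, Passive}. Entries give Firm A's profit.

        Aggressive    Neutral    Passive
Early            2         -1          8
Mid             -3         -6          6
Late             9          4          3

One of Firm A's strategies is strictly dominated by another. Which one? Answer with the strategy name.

Early gives a strictly higher payoff than Mid against every column: 2 > -3, -1 > -6, 8 > 6.
So Mid is strictly dominated and Firm A never plays it.

Mid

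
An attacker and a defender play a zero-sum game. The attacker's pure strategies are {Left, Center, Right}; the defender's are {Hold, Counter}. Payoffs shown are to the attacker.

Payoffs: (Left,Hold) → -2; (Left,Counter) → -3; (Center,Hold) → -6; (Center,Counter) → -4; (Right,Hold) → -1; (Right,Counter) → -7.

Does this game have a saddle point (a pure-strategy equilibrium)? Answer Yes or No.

Row minima: Left → -3, Center → -6, Right → -7; maximin = -3.
Column maxima: Hold → -1, Counter → -3; minimax = -3.
maximin = minimax = -3, so a saddle point exists.

Yes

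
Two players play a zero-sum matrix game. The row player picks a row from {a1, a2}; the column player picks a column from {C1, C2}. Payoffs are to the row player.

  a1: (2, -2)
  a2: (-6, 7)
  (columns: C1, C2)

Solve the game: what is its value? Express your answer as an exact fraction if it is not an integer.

2/17

Row minima: a1 → -2, a2 → -6; maximin = -2.
Column maxima: C1 → 2, C2 → 7; minimax = 2.
-2 ≠ 2, so there is no saddle point; optimal play is mixed.
Let the row player play a1 with probability p. Expected payoff against C1: 2p + (-6)(1−p) = 8p − 6; against C2: (-2)p + 7(1−p) = −9p + 7.
Setting these equal: 8p − 6 = −9p + 7 ⇒ 17p = 13 ⇒ p = 13/17, and the value is (8)·(13/17) − 6 = 2/17.
For the column player: with q = P(C1), equating a1's and a2's payoffs gives 4q − 2 = −13q + 7 ⇒ q = 9/17.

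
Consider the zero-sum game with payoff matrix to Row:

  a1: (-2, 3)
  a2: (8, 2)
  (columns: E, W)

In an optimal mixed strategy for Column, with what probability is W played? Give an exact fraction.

Row minima: a1 → -2, a2 → 2; maximin = 2.
Column maxima: E → 8, W → 3; minimax = 3.
2 ≠ 3, so there is no saddle point; optimal play is mixed.
Let Row play a1 with probability p. Expected payoff against E: (-2)p + 8(1−p) = −10p + 8; against W: 3p + 2(1−p) = p + 2.
Setting these equal: −10p + 8 = p + 2 ⇒ −11p = -6 ⇒ p = 6/11, and the value is (-10)·(6/11) + 8 = 28/11.
For Column: with q = P(E), equating a1's and a2's payoffs gives −5q + 3 = 6q + 2 ⇒ q = 1/11.

10/11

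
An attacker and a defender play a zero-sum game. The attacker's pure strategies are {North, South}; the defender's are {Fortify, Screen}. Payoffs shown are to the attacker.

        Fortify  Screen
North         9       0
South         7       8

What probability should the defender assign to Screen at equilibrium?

1/5

Row minima: North → 0, South → 7; maximin = 7.
Column maxima: Fortify → 9, Screen → 8; minimax = 8.
7 ≠ 8, so there is no saddle point; optimal play is mixed.
Let the attacker play North with probability p. Expected payoff against Fortify: 9p + 7(1−p) = 2p + 7; against Screen: 0p + 8(1−p) = −8p + 8.
Setting these equal: 2p + 7 = −8p + 8 ⇒ 10p = 1 ⇒ p = 1/10, and the value is (2)·(1/10) + 7 = 36/5.
For the defender: with q = P(Fortify), equating North's and South's payoffs gives 9q = −q + 8 ⇒ q = 4/5.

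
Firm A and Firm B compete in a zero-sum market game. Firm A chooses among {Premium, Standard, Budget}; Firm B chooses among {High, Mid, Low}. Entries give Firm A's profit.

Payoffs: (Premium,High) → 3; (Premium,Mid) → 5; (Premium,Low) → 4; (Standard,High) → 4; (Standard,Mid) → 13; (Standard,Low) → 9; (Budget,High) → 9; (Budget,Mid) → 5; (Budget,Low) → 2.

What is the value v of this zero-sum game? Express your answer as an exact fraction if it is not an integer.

73/12

Row minima: Premium → 3, Standard → 4, Budget → 2; maximin = 4.
Column maxima: High → 9, Mid → 13, Low → 9; minimax = 9.
4 ≠ 9, so there is no saddle point; optimal play is mixed.
Premium is strictly dominated by Standard, so Firm A never plays it.
Mid is strictly dominated by Low (it gives Firm A strictly more in every row), so Firm B never plays it.
On the remaining 2×2 (Standard, Budget vs High, Low):
Let Firm A play Standard with probability p. Expected payoff against High: 4p + 9(1−p) = −5p + 9; against Low: 9p + 2(1−p) = 7p + 2.
Setting these equal: −5p + 9 = 7p + 2 ⇒ −12p = -7 ⇒ p = 7/12, and the value is (-5)·(7/12) + 9 = 73/12.
For Firm B: with q = P(High), equating Standard's and Budget's payoffs gives −5q + 9 = 7q + 2 ⇒ q = 7/12.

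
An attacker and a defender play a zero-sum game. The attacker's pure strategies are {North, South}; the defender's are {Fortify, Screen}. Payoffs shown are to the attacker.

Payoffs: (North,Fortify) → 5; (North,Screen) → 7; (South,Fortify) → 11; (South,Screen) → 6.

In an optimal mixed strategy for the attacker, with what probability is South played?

2/7

Row minima: North → 5, South → 6; maximin = 6.
Column maxima: Fortify → 11, Screen → 7; minimax = 7.
6 ≠ 7, so there is no saddle point; optimal play is mixed.
Let the attacker play North with probability p. Expected payoff against Fortify: 5p + 11(1−p) = −6p + 11; against Screen: 7p + 6(1−p) = p + 6.
Setting these equal: −6p + 11 = p + 6 ⇒ −7p = -5 ⇒ p = 5/7, and the value is (-6)·(5/7) + 11 = 47/7.
For the defender: with q = P(Fortify), equating North's and South's payoffs gives −2q + 7 = 5q + 6 ⇒ q = 1/7.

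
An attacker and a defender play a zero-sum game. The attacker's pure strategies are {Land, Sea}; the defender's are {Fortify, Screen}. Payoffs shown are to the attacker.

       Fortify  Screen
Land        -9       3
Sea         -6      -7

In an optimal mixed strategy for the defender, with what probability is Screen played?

3/13

Row minima: Land → -9, Sea → -7; maximin = -7.
Column maxima: Fortify → -6, Screen → 3; minimax = -6.
-7 ≠ -6, so there is no saddle point; optimal play is mixed.
Let the attacker play Land with probability p. Expected payoff against Fortify: (-9)p + (-6)(1−p) = −3p − 6; against Screen: 3p + (-7)(1−p) = 10p − 7.
Setting these equal: −3p − 6 = 10p − 7 ⇒ −13p = -1 ⇒ p = 1/13, and the value is (-3)·(1/13) − 6 = -81/13.
For the defender: with q = P(Fortify), equating Land's and Sea's payoffs gives −12q + 3 = q − 7 ⇒ q = 10/13.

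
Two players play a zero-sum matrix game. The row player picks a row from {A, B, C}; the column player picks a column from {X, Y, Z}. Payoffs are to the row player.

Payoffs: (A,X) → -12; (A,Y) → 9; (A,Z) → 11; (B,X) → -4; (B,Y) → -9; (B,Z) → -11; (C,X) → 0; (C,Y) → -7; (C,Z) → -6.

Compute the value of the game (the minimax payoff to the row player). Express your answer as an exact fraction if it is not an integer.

Row minima: A → -12, B → -11, C → -7; maximin = -7.
Column maxima: X → 0, Y → 9, Z → 11; minimax = 0.
-7 ≠ 0, so there is no saddle point; optimal play is mixed.
B is strictly dominated by C, so the row player never plays it.
With B eliminated, Z is strictly dominated by Y (it gives the row player strictly more in every remaining row), so the column player never plays it.
On the remaining 2×2 (A, C vs X, Y):
Let the row player play A with probability p. Expected payoff against X: (-12)p + 0(1−p) = −12p; against Y: 9p + (-7)(1−p) = 16p − 7.
Setting these equal: −12p = 16p − 7 ⇒ −28p = -7 ⇒ p = 1/4, and the value is (-12)·(1/4) = -3.
For the column player: with q = P(X), equating A's and C's payoffs gives −21q + 9 = 7q − 7 ⇒ q = 4/7.

-3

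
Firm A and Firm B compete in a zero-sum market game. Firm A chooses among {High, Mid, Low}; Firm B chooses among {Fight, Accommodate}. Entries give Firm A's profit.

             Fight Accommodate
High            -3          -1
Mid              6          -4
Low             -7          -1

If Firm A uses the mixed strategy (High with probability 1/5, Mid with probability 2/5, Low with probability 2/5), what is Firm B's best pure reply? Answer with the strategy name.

If Firm B plays Fight, Firm A's expected payoff is (1/5)·(-3) + (2/5)·6 + (2/5)·(-7) = -1.
If Firm B plays Accommodate, Firm A's expected payoff is (1/5)·(-1) + (2/5)·(-4) + (2/5)·(-1) = -11/5.
Firm B minimizes Firm A's payoff; the smallest is -11/5, so the best response is Accommodate.

Accommodate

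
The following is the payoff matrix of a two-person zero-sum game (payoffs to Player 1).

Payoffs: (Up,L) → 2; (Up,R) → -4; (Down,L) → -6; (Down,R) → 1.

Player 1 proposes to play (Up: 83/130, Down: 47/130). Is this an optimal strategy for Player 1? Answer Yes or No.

Against L this mix gives (83/130)·2 + (47/130)·(-6) = -58/65.
Against R this mix gives (83/130)·(-4) + (47/130)·1 = -57/26.
Player 2 will play R, holding Player 1 to -57/26. Shifting weight toward the row that does better against R would raise this floor (the equalizing mix achieves -22/13 against both R and L), so the proposed strategy is not optimal.

No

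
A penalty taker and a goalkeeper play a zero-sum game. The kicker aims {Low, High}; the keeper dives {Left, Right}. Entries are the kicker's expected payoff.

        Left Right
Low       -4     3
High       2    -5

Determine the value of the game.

Row minima: Low → -4, High → -5; maximin = -4.
Column maxima: Left → 2, Right → 3; minimax = 2.
-4 ≠ 2, so there is no saddle point; optimal play is mixed.
Let the kicker play Low with probability p. Expected payoff against Left: (-4)p + 2(1−p) = −6p + 2; against Right: 3p + (-5)(1−p) = 8p − 5.
Setting these equal: −6p + 2 = 8p − 5 ⇒ −14p = -7 ⇒ p = 1/2, and the value is (-6)·(1/2) + 2 = -1.
For the keeper: with q = P(Left), equating Low's and High's payoffs gives −7q + 3 = 7q − 5 ⇒ q = 4/7.

-1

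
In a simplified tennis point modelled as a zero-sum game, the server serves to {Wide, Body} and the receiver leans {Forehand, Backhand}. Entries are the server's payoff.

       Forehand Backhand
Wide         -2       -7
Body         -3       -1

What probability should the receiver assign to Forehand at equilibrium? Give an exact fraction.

Row minima: Wide → -7, Body → -3; maximin = -3.
Column maxima: Forehand → -2, Backhand → -1; minimax = -2.
-3 ≠ -2, so there is no saddle point; optimal play is mixed.
Let the server play Wide with probability p. Expected payoff against Forehand: (-2)p + (-3)(1−p) = p − 3; against Backhand: (-7)p + (-1)(1−p) = −6p − 1.
Setting these equal: p − 3 = −6p − 1 ⇒ 7p = 2 ⇒ p = 2/7, and the value is (1)·(2/7) − 3 = -19/7.
For the receiver: with q = P(Forehand), equating Wide's and Body's payoffs gives 5q − 7 = −2q − 1 ⇒ q = 6/7.

6/7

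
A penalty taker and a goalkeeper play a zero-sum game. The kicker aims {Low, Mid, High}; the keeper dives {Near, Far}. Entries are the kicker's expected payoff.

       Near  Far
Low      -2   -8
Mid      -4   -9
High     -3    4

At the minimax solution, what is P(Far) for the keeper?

1/13

Row minima: Low → -8, Mid → -9, High → -3; maximin = -3.
Column maxima: Near → -2, Far → 4; minimax = -2.
-3 ≠ -2, so there is no saddle point; optimal play is mixed.
Mid is strictly dominated by Low, so the kicker never plays it.
On the remaining 2×2 (Low, High vs Near, Far):
Let the kicker play Low with probability p. Expected payoff against Near: (-2)p + (-3)(1−p) = p − 3; against Far: (-8)p + 4(1−p) = −12p + 4.
Setting these equal: p − 3 = −12p + 4 ⇒ 13p = 7 ⇒ p = 7/13, and the value is (1)·(7/13) − 3 = -32/13.
For the keeper: with q = P(Near), equating Low's and High's payoffs gives 6q − 8 = −7q + 4 ⇒ q = 12/13.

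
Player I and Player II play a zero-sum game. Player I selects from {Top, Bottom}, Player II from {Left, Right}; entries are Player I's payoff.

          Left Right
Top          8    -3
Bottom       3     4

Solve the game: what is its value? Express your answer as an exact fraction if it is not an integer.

41/12

Row minima: Top → -3, Bottom → 3; maximin = 3.
Column maxima: Left → 8, Right → 4; minimax = 4.
3 ≠ 4, so there is no saddle point; optimal play is mixed.
Let Player I play Top with probability p. Expected payoff against Left: 8p + 3(1−p) = 5p + 3; against Right: (-3)p + 4(1−p) = −7p + 4.
Setting these equal: 5p + 3 = −7p + 4 ⇒ 12p = 1 ⇒ p = 1/12, and the value is (5)·(1/12) + 3 = 41/12.
For Player II: with q = P(Left), equating Top's and Bottom's payoffs gives 11q − 3 = −q + 4 ⇒ q = 7/12.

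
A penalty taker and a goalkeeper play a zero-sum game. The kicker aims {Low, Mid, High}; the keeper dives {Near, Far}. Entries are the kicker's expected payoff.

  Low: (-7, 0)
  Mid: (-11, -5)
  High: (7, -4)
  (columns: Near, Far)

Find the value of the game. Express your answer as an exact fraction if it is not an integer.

-14/9

Row minima: Low → -7, Mid → -11, High → -4; maximin = -4.
Column maxima: Near → 7, Far → 0; minimax = 0.
-4 ≠ 0, so there is no saddle point; optimal play is mixed.
Mid is strictly dominated by Low, so the kicker never plays it.
On the remaining 2×2 (Low, High vs Near, Far):
Let the kicker play Low with probability p. Expected payoff against Near: (-7)p + 7(1−p) = −14p + 7; against Far: 0p + (-4)(1−p) = 4p − 4.
Setting these equal: −14p + 7 = 4p − 4 ⇒ −18p = -11 ⇒ p = 11/18, and the value is (-14)·(11/18) + 7 = -14/9.
For the keeper: with q = P(Near), equating Low's and High's payoffs gives −7q = 11q − 4 ⇒ q = 2/9.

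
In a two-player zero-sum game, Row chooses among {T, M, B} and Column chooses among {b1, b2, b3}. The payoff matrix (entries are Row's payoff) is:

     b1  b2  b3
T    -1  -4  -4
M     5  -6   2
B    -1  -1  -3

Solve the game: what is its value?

Row minima: T → -4, M → -6, B → -3; maximin = -3.
Column maxima: b1 → 5, b2 → -1, b3 → 2; minimax = -1.
-3 ≠ -1, so there is no saddle point; optimal play is mixed.
b1 is strictly dominated by b3 (it gives Row strictly more in every row), so Column never plays it.
With b1 eliminated, T is strictly dominated by B (B gives Row strictly more in every remaining column), so Row never plays it.
On the remaining 2×2 (M, B vs b2, b3):
Let Row play M with probability p. Expected payoff against b2: (-6)p + (-1)(1−p) = −5p − 1; against b3: 2p + (-3)(1−p) = 5p − 3.
Setting these equal: −5p − 1 = 5p − 3 ⇒ −10p = -2 ⇒ p = 1/5, and the value is (-5)·(1/5) − 1 = -2.
For Column: with q = P(b2), equating M's and B's payoffs gives −8q + 2 = 2q − 3 ⇒ q = 1/2.

-2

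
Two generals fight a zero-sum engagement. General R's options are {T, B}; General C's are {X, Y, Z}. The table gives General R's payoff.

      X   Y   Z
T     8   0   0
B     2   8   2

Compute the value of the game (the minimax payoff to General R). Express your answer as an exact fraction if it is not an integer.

Row minima: T → 0, B → 2; maximin = 2.
Column maxima: X → 8, Y → 8, Z → 2; minimax = 2.
Since maximin = minimax = 2, there is a saddle point and the value is 2.

2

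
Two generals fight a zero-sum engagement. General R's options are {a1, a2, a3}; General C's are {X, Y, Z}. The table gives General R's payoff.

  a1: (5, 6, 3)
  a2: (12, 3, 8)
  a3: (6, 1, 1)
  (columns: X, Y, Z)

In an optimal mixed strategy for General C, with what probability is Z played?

3/8

Row minima: a1 → 3, a2 → 3, a3 → 1; maximin = 3.
Column maxima: X → 12, Y → 6, Z → 8; minimax = 6.
3 ≠ 6, so there is no saddle point; optimal play is mixed.
a3 is strictly dominated by a2, so General R never plays it.
X is strictly dominated by Z (it gives General R strictly more in every row), so General C never plays it.
On the remaining 2×2 (a1, a2 vs Y, Z):
Let General R play a1 with probability p. Expected payoff against Y: 6p + 3(1−p) = 3p + 3; against Z: 3p + 8(1−p) = −5p + 8.
Setting these equal: 3p + 3 = −5p + 8 ⇒ 8p = 5 ⇒ p = 5/8, and the value is (3)·(5/8) + 3 = 39/8.
For General C: with q = P(Y), equating a1's and a2's payoffs gives 3q + 3 = −5q + 8 ⇒ q = 5/8.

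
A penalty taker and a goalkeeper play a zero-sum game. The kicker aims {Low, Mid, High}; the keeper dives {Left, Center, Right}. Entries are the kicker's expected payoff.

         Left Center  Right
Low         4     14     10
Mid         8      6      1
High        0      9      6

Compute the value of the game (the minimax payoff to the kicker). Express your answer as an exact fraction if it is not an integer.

Row minima: Low → 4, Mid → 1, High → 0; maximin = 4.
Column maxima: Left → 8, Center → 14, Right → 10; minimax = 8.
4 ≠ 8, so there is no saddle point; optimal play is mixed.
High is strictly dominated by Low, so the kicker never plays it.
Center is strictly dominated by Right (it gives the kicker strictly more in every row), so the keeper never plays it.
On the remaining 2×2 (Low, Mid vs Left, Right):
Let the kicker play Low with probability p. Expected payoff against Left: 4p + 8(1−p) = −4p + 8; against Right: 10p + 1(1−p) = 9p + 1.
Setting these equal: −4p + 8 = 9p + 1 ⇒ −13p = -7 ⇒ p = 7/13, and the value is (-4)·(7/13) + 8 = 76/13.
For the keeper: with q = P(Left), equating Low's and Mid's payoffs gives −6q + 10 = 7q + 1 ⇒ q = 9/13.

76/13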